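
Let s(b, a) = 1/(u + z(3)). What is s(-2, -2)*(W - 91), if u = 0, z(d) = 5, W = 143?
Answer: 52/5 ≈ 10.400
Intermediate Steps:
s(b, a) = 1/5 (s(b, a) = 1/(0 + 5) = 1/5)
s(-2, -2)*(W - 91) = (143 - 91)/5 = (1/5)*52 = 52/5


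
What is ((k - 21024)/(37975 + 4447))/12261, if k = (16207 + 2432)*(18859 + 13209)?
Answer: 99615738/86689357 ≈ 1.1491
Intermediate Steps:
k = 597715452 (k = 18639*32068 = 597715452)
((k - 21024)/(37975 + 4447))/12261 = ((597715452 - 21024)/(37975 + 4447))/12261 = (597694428/42422)*(1/12261) = (597694428*(1/42422))*(1/12261) = (298847214/21211)*(1/12261) = 99615738/86689357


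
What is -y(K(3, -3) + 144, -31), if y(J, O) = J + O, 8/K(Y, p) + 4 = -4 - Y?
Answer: -1235/11 ≈ -112.27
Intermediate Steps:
K(Y, p) = 8/(-8 - Y) (K(Y, p) = 8/(-4 + (-4 - Y)) = 8/(-8 - Y))
-y(K(3, -3) + 144, -31) = -((-8/(8 + 3) + 144) - 31) = -((-8/11 + 144) - 31) = -(1576/11 - 31) = -1*1235/11 = -1235/11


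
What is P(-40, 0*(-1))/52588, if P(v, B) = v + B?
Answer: -10/13147 ≈ -0.00076063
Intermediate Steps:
P(v, B) = B + v
P(-40, 0*(-1))/52588 = (0*(-1) - 40)/52588 = (0 - 40)*(1/52588) = -40*1/52588 = -10/13147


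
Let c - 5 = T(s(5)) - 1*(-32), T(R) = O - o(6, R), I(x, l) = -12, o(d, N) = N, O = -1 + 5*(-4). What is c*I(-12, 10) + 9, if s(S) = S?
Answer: -123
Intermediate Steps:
O = -21 (O = -1 - 20 = -21)
T(R) = -21 - R
c = 11 (c = 5 + ((-21 - 1*5) - 1*(-32)) = 5 + ((-21 - 5) + 32) = 5 + (-26 + 32) = 5 + 6 = 11)
c*I(-12, 10) + 9 = 11*(-12) + 9 = -132 + 9 = -123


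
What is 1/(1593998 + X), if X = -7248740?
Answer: -1/5654742 ≈ -1.7684e-7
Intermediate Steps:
1/(1593998 + X) = 1/(1593998 - 7248740) = 1/(-5654742) = -1/5654742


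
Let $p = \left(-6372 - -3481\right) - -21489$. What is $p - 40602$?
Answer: $-22004$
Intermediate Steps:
$p = 18598$ ($p = \left(-6372 + 3481\right) + 21489 = -2891 + 21489 = 18598$)
$p - 40602 = 18598 - 40602 = -22004$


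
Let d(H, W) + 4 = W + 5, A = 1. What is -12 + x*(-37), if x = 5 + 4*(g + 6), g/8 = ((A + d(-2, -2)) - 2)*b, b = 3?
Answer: 6019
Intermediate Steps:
d(H, W) = 1 + W (d(H, W) = -4 + (W + 5) = -4 + (5 + W) = 1 + W)
g = -48 (g = 8*(((1 + (1 - 2)) - 2)*3) = 8*(((1 - 1) - 2)*3) = 8*((0 - 2)*3) = 8*(-2*3) = 8*(-6) = -48)
x = -163 (x = 5 + 4*(-48 + 6) = 5 + 4*(-42) = 5 - 168 = -163)
-12 + x*(-37) = -12 - 163*(-37) = -12 + 6031 = 6019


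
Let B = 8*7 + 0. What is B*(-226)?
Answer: -12656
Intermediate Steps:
B = 56 (B = 56 + 0 = 56)
B*(-226) = 56*(-226) = -12656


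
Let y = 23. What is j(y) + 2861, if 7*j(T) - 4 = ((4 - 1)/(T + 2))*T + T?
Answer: 501419/175 ≈ 2865.3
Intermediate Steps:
j(T) = 4/7 + T/7 + 3*T/(7*(2 + T)) (j(T) = 4/7 + (((4 - 1)/(T + 2))*T + T)/7 = 4/7 + ((3/(2 + T))*T + T)/7 = 4/7 + (3*T/(2 + T) + T)/7 = 4/7 + (T + 3*T/(2 + T))/7 = 4/7 + (T/7 + 3*T/(7*(2 + T))) = 4/7 + T/7 + 3*T/(7*(2 + T)))
j(y) + 2861 = (8 + 23**2 + 9*23)/(7*(2 + 23)) + 2861 = (1/7)*(8 + 529 + 207)/25 + 2861 = (1/7)*(1/25)*744 + 2861 = 744/175 + 2861 = 501419/175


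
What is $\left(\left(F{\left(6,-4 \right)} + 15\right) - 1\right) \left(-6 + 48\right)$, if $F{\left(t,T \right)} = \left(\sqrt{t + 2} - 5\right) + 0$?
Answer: $378 + 84 \sqrt{2} \approx 496.79$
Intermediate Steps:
$F{\left(t,T \right)} = -5 + \sqrt{2 + t}$ ($F{\left(t,T \right)} = \left(\sqrt{2 + t} - 5\right) + 0 = \left(-5 + \sqrt{2 + t}\right) + 0 = -5 + \sqrt{2 + t}$)
$\left(\left(F{\left(6,-4 \right)} + 15\right) - 1\right) \left(-6 + 48\right) = \left(\left(\left(-5 + \sqrt{2 + 6}\right) + 15\right) - 1\right) \left(-6 + 48\right) = \left(\left(\left(-5 + \sqrt{8}\right) + 15\right) - 1\right) 42 = \left(\left(\left(-5 + 2 \sqrt{2}\right) + 15\right) - 1\right) 42 = \left(\left(10 + 2 \sqrt{2}\right) - 1\right) 42 = \left(9 + 2 \sqrt{2}\right) 42 = 378 + 84 \sqrt{2}$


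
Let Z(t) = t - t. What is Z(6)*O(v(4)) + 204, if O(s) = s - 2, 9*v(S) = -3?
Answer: 204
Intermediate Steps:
v(S) = -⅓ (v(S) = (⅑)*(-3) = -⅓)
O(s) = -2 + s
Z(t) = 0
Z(6)*O(v(4)) + 204 = 0*(-2 - ⅓) + 204 = 0*(-7/3) + 204 = 0 + 204 = 204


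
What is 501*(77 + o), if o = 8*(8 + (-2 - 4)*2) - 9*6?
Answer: -4509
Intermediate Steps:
o = -86 (o = 8*(8 - 6*2) - 54 = 8*(8 - 12) - 54 = 8*(-4) - 54 = -32 - 54 = -86)
501*(77 + o) = 501*(77 - 86) = 501*(-9) = -4509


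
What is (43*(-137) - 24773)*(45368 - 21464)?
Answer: -732992256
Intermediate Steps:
(43*(-137) - 24773)*(45368 - 21464) = (-5891 - 24773)*23904 = -30664*23904 = -732992256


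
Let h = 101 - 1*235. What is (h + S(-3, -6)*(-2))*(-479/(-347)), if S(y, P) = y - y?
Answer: -64186/347 ≈ -184.97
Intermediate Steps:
S(y, P) = 0
h = -134 (h = 101 - 235 = -134)
(h + S(-3, -6)*(-2))*(-479/(-347)) = (-134 + 0*(-2))*(-479/(-347)) = (-134 + 0)*(-479*(-1/347)) = -134*479/347 = -64186/347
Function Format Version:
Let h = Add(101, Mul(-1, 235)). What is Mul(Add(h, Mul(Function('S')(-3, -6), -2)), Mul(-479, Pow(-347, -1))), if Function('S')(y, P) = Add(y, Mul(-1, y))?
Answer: Rational(-64186, 347) ≈ -184.97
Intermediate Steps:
Function('S')(y, P) = 0
h = -134 (h = Add(101, -235) = -134)
Mul(Add(h, Mul(Function('S')(-3, -6), -2)), Mul(-479, Pow(-347, -1))) = Mul(Add(-134, Mul(0, -2)), Mul(-479, Pow(-347, -1))) = Mul(Add(-134, 0), Mul(-479, Rational(-1, 347))) = Mul(-134, Rational(479, 347)) = Rational(-64186, 347)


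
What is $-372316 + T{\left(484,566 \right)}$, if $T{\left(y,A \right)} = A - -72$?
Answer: $-371678$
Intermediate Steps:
$T{\left(y,A \right)} = 72 + A$ ($T{\left(y,A \right)} = A + 72 = 72 + A$)
$-372316 + T{\left(484,566 \right)} = -372316 + \left(72 + 566\right) = -372316 + 638 = -371678$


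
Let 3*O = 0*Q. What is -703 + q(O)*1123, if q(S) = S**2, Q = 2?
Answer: -703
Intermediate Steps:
O = 0 (O = (0*2)/3 = (1/3)*0 = 0)
-703 + q(O)*1123 = -703 + 0**2*1123 = -703 + 0*1123 = -703 + 0 = -703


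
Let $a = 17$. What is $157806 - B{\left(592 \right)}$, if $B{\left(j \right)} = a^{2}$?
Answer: $157517$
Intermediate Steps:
$B{\left(j \right)} = 289$ ($B{\left(j \right)} = 17^{2} = 289$)
$157806 - B{\left(592 \right)} = 157806 - 289 = 157517$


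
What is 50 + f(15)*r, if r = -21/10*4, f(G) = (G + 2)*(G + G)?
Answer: -4234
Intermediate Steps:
f(G) = 2*G*(2 + G) (f(G) = (2 + G)*(2*G) = 2*G*(2 + G))
r = -42/5 (r = -21*1/10*4 = -21/10*4 = -42/5 ≈ -8.4000)
50 + f(15)*r = 50 + (2*15*(2 + 15))*(-42/5) = 50 + (2*15*17)*(-42/5) = 50 + 510*(-42/5) = 50 - 4284 = -4234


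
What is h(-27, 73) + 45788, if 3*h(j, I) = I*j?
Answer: 45131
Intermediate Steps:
h(j, I) = I*j/3 (h(j, I) = (I*j)/3 = I*j/3)
h(-27, 73) + 45788 = (1/3)*73*(-27) + 45788 = -657 + 45788 = 45131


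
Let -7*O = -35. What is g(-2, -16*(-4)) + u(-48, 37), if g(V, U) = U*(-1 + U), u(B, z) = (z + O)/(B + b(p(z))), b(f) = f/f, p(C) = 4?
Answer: 189462/47 ≈ 4031.1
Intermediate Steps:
O = 5 (O = -⅐*(-35) = 5)
b(f) = 1
u(B, z) = (5 + z)/(1 + B) (u(B, z) = (z + 5)/(B + 1) = (5 + z)/(1 + B))
g(-2, -16*(-4)) + u(-48, 37) = (-16*(-4))*(-1 - 16*(-4)) + (5 + 37)/(1 - 48) = 64*(-1 + 64) + 42/(-47) = 64*63 - 1/47*42 = 4032 - 42/47 = 189462/47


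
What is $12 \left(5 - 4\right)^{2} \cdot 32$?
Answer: $384$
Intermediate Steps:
$12 \left(5 - 4\right)^{2} \cdot 32 = 12 \cdot 1^{2} \cdot 32 = 12 \cdot 1 \cdot 32 = 12 \cdot 32 = 384$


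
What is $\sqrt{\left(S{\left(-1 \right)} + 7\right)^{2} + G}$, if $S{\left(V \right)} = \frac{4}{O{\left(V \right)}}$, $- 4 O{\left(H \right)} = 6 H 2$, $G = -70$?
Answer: $\frac{i \sqrt{5}}{3} \approx 0.74536 i$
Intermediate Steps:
$O{\left(H \right)} = - 3 H$ ($O{\left(H \right)} = - \frac{6 H 2}{4} = - \frac{12 H}{4} = - 3 H$)
$S{\left(V \right)} = - \frac{4}{3 V}$ ($S{\left(V \right)} = \frac{4}{\left(-3\right) V} = 4 \left(- \frac{1}{3 V}\right) = - \frac{4}{3 V}$)
$\sqrt{\left(S{\left(-1 \right)} + 7\right)^{2} + G} = \sqrt{\left(- \frac{4}{3 \left(-1\right)} + 7\right)^{2} - 70} = \sqrt{\left(\left(- \frac{4}{3}\right) \left(-1\right) + 7\right)^{2} - 70} = \sqrt{\left(\frac{4}{3} + 7\right)^{2} - 70} = \sqrt{\left(\frac{25}{3}\right)^{2} - 70} = \sqrt{\frac{625}{9} - 70} = \sqrt{- \frac{5}{9}} = \frac{i \sqrt{5}}{3}$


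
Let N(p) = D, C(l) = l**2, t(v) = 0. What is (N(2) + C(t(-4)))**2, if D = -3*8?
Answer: 576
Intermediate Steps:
D = -24
N(p) = -24
(N(2) + C(t(-4)))**2 = (-24 + 0**2)**2 = (-24 + 0)**2 = (-24)**2 = 576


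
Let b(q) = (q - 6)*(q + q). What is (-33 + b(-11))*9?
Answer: 3069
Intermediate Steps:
b(q) = 2*q*(-6 + q) (b(q) = (-6 + q)*(2*q) = 2*q*(-6 + q))
(-33 + b(-11))*9 = (-33 + 2*(-11)*(-6 - 11))*9 = (-33 + 2*(-11)*(-17))*9 = (-33 + 374)*9 = 341*9 = 3069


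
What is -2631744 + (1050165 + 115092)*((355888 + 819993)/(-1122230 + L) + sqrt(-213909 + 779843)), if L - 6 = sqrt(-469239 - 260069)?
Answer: -134779462614698764/34982984319 + 1165257*sqrt(565934) - 152244840713*I*sqrt(182327)/69965968638 ≈ 8.7275e+8 - 929.14*I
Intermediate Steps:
L = 6 + 2*I*sqrt(182327) (L = 6 + sqrt(-469239 - 260069) = 6 + sqrt(-729308) = 6 + 2*I*sqrt(182327) ≈ 6.0 + 854.0*I)
-2631744 + (1050165 + 115092)*((355888 + 819993)/(-1122230 + L) + sqrt(-213909 + 779843)) = -2631744 + (1050165 + 115092)*((355888 + 819993)/(-1122230 + (6 + 2*I*sqrt(182327))) + sqrt(-213909 + 779843)) = -2631744 + 1165257*(1175881/(-1122224 + 2*I*sqrt(182327)) + sqrt(565934)) = -2631744 + 1165257*(sqrt(565934) + 1175881/(-1122224 + 2*I*sqrt(182327))) = -2631744 + (1165257*sqrt(565934) + 1370203566417/(-1122224 + 2*I*sqrt(182327))) = -2631744 + 1165257*sqrt(565934) + 1370203566417/(-1122224 + 2*I*sqrt(182327))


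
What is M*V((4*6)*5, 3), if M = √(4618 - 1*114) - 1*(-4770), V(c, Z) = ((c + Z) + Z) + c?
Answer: 1173420 + 492*√1126 ≈ 1.1899e+6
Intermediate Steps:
V(c, Z) = 2*Z + 2*c (V(c, Z) = ((Z + c) + Z) + c = (c + 2*Z) + c = 2*Z + 2*c)
M = 4770 + 2*√1126 (M = √(4618 - 114) + 4770 = √4504 + 4770 = 2*√1126 + 4770 = 4770 + 2*√1126 ≈ 4837.1)
M*V((4*6)*5, 3) = (4770 + 2*√1126)*(2*3 + 2*((4*6)*5)) = (4770 + 2*√1126)*(6 + 2*(24*5)) = (4770 + 2*√1126)*(6 + 2*120) = (4770 + 2*√1126)*(6 + 240) = (4770 + 2*√1126)*246 = 1173420 + 492*√1126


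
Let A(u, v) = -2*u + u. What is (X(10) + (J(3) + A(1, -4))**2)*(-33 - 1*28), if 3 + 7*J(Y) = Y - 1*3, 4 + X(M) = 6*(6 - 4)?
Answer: -30012/49 ≈ -612.49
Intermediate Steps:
A(u, v) = -u
X(M) = 8 (X(M) = -4 + 6*(6 - 4) = -4 + 6*2 = -4 + 12 = 8)
J(Y) = -6/7 + Y/7 (J(Y) = -3/7 + (Y - 1*3)/7 = -3/7 + (Y - 3)/7 = -3/7 + (-3 + Y)/7 = -3/7 + (-3/7 + Y/7) = -6/7 + Y/7)
(X(10) + (J(3) + A(1, -4))**2)*(-33 - 1*28) = (8 + ((-6/7 + (1/7)*3) - 1*1)**2)*(-33 - 1*28) = (8 + ((-6/7 + 3/7) - 1)**2)*(-33 - 28) = (8 + (-3/7 - 1)**2)*(-61) = (8 + (-10/7)**2)*(-61) = (8 + 100/49)*(-61) = (492/49)*(-61) = -30012/49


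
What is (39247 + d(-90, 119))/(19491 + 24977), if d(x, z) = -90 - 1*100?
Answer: 39057/44468 ≈ 0.87832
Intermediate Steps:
d(x, z) = -190 (d(x, z) = -90 - 100 = -190)
(39247 + d(-90, 119))/(19491 + 24977) = (39247 - 190)/(19491 + 24977) = 39057/44468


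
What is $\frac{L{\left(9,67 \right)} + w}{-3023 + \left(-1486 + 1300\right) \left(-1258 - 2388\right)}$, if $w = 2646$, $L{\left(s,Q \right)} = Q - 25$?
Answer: $\frac{2688}{675133} \approx 0.0039814$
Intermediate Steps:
$L{\left(s,Q \right)} = -25 + Q$
$\frac{L{\left(9,67 \right)} + w}{-3023 + \left(-1486 + 1300\right) \left(-1258 - 2388\right)} = \frac{\left(-25 + 67\right) + 2646}{-3023 + \left(-1486 + 1300\right) \left(-1258 - 2388\right)} = \frac{42 + 2646}{-3023 - -678156} = \frac{2688}{-3023 + 678156} = \frac{2688}{675133}$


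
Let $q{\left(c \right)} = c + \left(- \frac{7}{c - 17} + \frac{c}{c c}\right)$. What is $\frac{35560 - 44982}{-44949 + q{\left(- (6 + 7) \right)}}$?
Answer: $\frac{524940}{2505017} \approx 0.20956$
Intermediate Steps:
$q{\left(c \right)} = c + \frac{1}{c} - \frac{7}{-17 + c}$ ($q{\left(c \right)} = c + \left(- \frac{7}{-17 + c} + \frac{c}{c^{2}}\right) = c - \left(\frac{7}{-17 + c} - \frac{c}{c^{2}}\right) = c - \left(- \frac{1}{c} + \frac{7}{-17 + c}\right) = c + \frac{1}{c} - \frac{7}{-17 + c}$)
$\frac{35560 - 44982}{-44949 + q{\left(- (6 + 7) \right)}} = \frac{35560 - 44982}{-44949 + \frac{-17 + \left(- (6 + 7)\right)^{3} - 17 \left(- (6 + 7)\right)^{2} - 6 \left(- (6 + 7)\right)}{- (6 + 7) \left(-17 - \left(6 + 7\right)\right)}} = - \frac{9422}{-44949 + \frac{-17 + \left(\left(-1\right) 13\right)^{3} - 17 \left(\left(-1\right) 13\right)^{2} - 6 \left(\left(-1\right) 13\right)}{\left(-1\right) 13 \left(-17 - 13\right)}} = - \frac{9422}{-44949 + \frac{-17 + \left(-13\right)^{3} - 17 \left(-13\right)^{2} - -78}{\left(-13\right) \left(-17 - 13\right)}} = - \frac{9422}{-44949 - \frac{-17 - 2197 - 2873 + 78}{13 \left(-30\right)}} = - \frac{9422}{-44949 - - \frac{-17 - 2197 - 2873 + 78}{390}} = - \frac{9422}{-44949 - \left(- \frac{1}{390}\right) \left(-5009\right)} = - \frac{9422}{-44949 - \frac{5009}{390}} = - \frac{9422}{- \frac{17535119}{390}} = \left(-9422\right) \left(- \frac{390}{17535119}\right) = \frac{524940}{2505017}$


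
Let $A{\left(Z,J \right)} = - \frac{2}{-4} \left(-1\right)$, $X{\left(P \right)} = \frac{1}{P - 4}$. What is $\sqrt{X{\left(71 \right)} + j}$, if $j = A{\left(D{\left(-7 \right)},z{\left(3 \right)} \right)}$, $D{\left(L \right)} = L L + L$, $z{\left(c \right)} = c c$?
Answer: $\frac{i \sqrt{8710}}{134} \approx 0.69647 i$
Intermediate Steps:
$X{\left(P \right)} = \frac{1}{-4 + P}$
$z{\left(c \right)} = c^{2}$
$D{\left(L \right)} = L + L^{2}$ ($D{\left(L \right)} = L^{2} + L = L + L^{2}$)
$A{\left(Z,J \right)} = - \frac{1}{2}$ ($A{\left(Z,J \right)} = \left(-2\right) \left(- \frac{1}{4}\right) \left(-1\right) = \frac{1}{2} \left(-1\right) = - \frac{1}{2}$)
$j = - \frac{1}{2} \approx -0.5$
$\sqrt{X{\left(71 \right)} + j} = \sqrt{\frac{1}{-4 + 71} - \frac{1}{2}} = \sqrt{\frac{1}{67} - \frac{1}{2}} = \sqrt{- \frac{65}{134}} = \frac{i \sqrt{8710}}{134}$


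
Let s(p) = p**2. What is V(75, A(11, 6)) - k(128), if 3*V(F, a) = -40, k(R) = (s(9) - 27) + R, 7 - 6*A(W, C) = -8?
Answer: -586/3 ≈ -195.33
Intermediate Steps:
A(W, C) = 5/2 (A(W, C) = 7/6 - 1/6*(-8) = 7/6 + 4/3 = 5/2)
k(R) = 54 + R (k(R) = (9**2 - 27) + R = (81 - 27) + R = 54 + R)
V(F, a) = -40/3 (V(F, a) = (1/3)*(-40) = -40/3)
V(75, A(11, 6)) - k(128) = -40/3 - (54 + 128) = -40/3 - 1*182 = -40/3 - 182 = -586/3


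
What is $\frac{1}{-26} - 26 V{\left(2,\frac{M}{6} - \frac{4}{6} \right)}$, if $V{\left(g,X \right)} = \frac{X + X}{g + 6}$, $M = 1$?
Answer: $\frac{167}{52} \approx 3.2115$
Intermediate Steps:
$V{\left(g,X \right)} = \frac{2 X}{6 + g}$
$\frac{1}{-26} - 26 V{\left(2,\frac{M}{6} - \frac{4}{6} \right)} = \frac{1}{-26} - 26 \frac{2 \left(1 \cdot \frac{1}{6} - \frac{4}{6}\right)}{6 + 2} = - \frac{1}{26} - 26 \frac{2 \left(1 \cdot \frac{1}{6} - \frac{2}{3}\right)}{8} = - \frac{1}{26} - 26 \cdot 2 \left(\frac{1}{6} - \frac{2}{3}\right) \frac{1}{8} = - \frac{1}{26} - 26 \cdot 2 \left(- \frac{1}{2}\right) \frac{1}{8} = - \frac{1}{26} - - \frac{13}{4} = - \frac{1}{26} + \frac{13}{4} = \frac{167}{52}$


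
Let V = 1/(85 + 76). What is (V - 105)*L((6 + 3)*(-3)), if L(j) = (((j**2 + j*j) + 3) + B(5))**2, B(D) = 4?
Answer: -36279787400/161 ≈ -2.2534e+8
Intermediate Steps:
L(j) = (7 + 2*j**2)**2 (L(j) = (((j**2 + j*j) + 3) + 4)**2 = (((j**2 + j**2) + 3) + 4)**2 = ((2*j**2 + 3) + 4)**2 = ((3 + 2*j**2) + 4)**2 = (7 + 2*j**2)**2)
V = 1/161 ≈ 0.0062112
(V - 105)*L((6 + 3)*(-3)) = (1/161 - 105)*(7 + 2*((6 + 3)*(-3))**2)**2 = -16904*(7 + 2*(9*(-3))**2)**2/161 = -16904*(7 + 2*(-27)**2)**2/161 = -16904*(7 + 2*729)**2/161 = -16904*(7 + 1458)**2/161 = -16904/161*1465**2 = -16904/161*2146225 = -36279787400/161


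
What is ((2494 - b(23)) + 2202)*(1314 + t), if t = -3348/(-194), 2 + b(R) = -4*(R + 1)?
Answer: 619058808/97 ≈ 6.3820e+6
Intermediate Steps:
b(R) = -6 - 4*R (b(R) = -2 - 4*(R + 1) = -2 - 4*(1 + R) = -2 + (-4 - 4*R) = -6 - 4*R)
t = 1674/97 (t = -3348*(-1/194) = 1674/97 ≈ 17.258)
((2494 - b(23)) + 2202)*(1314 + t) = ((2494 - (-6 - 4*23)) + 2202)*(1314 + 1674/97) = ((2494 - (-6 - 92)) + 2202)*(129132/97) = ((2494 - 1*(-98)) + 2202)*(129132/97) = ((2494 + 98) + 2202)*(129132/97) = (2592 + 2202)*(129132/97) = 4794*(129132/97) = 619058808/97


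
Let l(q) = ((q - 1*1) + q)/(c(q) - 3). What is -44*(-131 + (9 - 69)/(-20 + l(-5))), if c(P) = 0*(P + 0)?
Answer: 274516/49 ≈ 5602.4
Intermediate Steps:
c(P) = 0 (c(P) = 0*P = 0)
l(q) = ⅓ - 2*q/3 (l(q) = ((q - 1*1) + q)/(0 - 3) = ((q - 1) + q)/(-3) = ((-1 + q) + q)*(-⅓) = (-1 + 2*q)*(-⅓) = ⅓ - 2*q/3)
-44*(-131 + (9 - 69)/(-20 + l(-5))) = -44*(-131 + (9 - 69)/(-20 + (⅓ - ⅔*(-5)))) = -44*(-131 - 60/(-20 + (⅓ + 10/3))) = -44*(-131 - 60/(-20 + 11/3)) = -44*(-131 - 60/(-49/3)) = -44*(-131 - 60*(-3/49)) = -44*(-131 + 180/49) = -44*(-6239/49) = 274516/49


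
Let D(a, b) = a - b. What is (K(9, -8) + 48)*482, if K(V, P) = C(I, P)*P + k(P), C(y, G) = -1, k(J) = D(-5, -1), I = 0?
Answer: 25064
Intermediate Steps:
k(J) = -4 (k(J) = -5 - 1*(-1) = -5 + 1 = -4)
K(V, P) = -4 - P (K(V, P) = -P - 4 = -4 - P)
(K(9, -8) + 48)*482 = ((-4 - 1*(-8)) + 48)*482 = ((-4 + 8) + 48)*482 = (4 + 48)*482 = 52*482 = 25064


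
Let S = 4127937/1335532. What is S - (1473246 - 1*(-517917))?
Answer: -241750706889/121412 ≈ -1.9912e+6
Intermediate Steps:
S = 375267/121412 (S = 4127937*(1/1335532) = 375267/121412 ≈ 3.0909)
S - (1473246 - 1*(-517917)) = 375267/121412 - (1473246 - 1*(-517917)) = 375267/121412 - (1473246 + 517917) = 375267/121412 - 1*1991163 = 375267/121412 - 1991163 = -241750706889/121412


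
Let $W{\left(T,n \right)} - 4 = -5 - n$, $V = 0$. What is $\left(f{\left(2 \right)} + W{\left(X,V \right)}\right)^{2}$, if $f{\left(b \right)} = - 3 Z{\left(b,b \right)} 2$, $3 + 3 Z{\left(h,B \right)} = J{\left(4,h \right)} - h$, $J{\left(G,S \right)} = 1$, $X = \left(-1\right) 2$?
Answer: $49$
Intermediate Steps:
$X = -2$
$Z{\left(h,B \right)} = - \frac{2}{3} - \frac{h}{3}$ ($Z{\left(h,B \right)} = -1 + \frac{1 - h}{3} = -1 - \left(- \frac{1}{3} + \frac{h}{3}\right) = - \frac{2}{3} - \frac{h}{3}$)
$W{\left(T,n \right)} = -1 - n$ ($W{\left(T,n \right)} = 4 - \left(5 + n\right) = -1 - n$)
$f{\left(b \right)} = 4 + 2 b$ ($f{\left(b \right)} = - 3 \left(- \frac{2}{3} - \frac{b}{3}\right) 2 = \left(2 + b\right) 2 = 4 + 2 b$)
$\left(f{\left(2 \right)} + W{\left(X,V \right)}\right)^{2} = \left(\left(4 + 2 \cdot 2\right) - 1\right)^{2} = \left(\left(4 + 4\right) + \left(-1 + 0\right)\right)^{2} = \left(8 - 1\right)^{2} = 7^{2} = 49$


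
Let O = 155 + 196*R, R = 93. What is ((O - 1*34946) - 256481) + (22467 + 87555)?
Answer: -163022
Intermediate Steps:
O = 18383 (O = 155 + 196*93 = 155 + 18228 = 18383)
((O - 1*34946) - 256481) + (22467 + 87555) = ((18383 - 1*34946) - 256481) + (22467 + 87555) = ((18383 - 34946) - 256481) + 110022 = (-16563 - 256481) + 110022 = -273044 + 110022 = -163022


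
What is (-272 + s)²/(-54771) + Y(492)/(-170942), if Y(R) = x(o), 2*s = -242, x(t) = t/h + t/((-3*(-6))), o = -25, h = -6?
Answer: -79205919299/28087992846 ≈ -2.8199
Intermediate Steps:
x(t) = -t/9 (x(t) = t/(-6) + t/((-3*(-6))) = t*(-⅙) + t/18 = -t/6 + t*(1/18) = -t/6 + t/18 = -t/9)
s = -121 (s = (½)*(-242) = -121)
Y(R) = 25/9 (Y(R) = -⅑*(-25) = 25/9)
(-272 + s)²/(-54771) + Y(492)/(-170942) = (-272 - 121)²/(-54771) + (25/9)/(-170942) = (-393)²*(-1/54771) + (25/9)*(-1/170942) = 154449*(-1/54771) - 25/1538478 = -51483/18257 - 25/1538478 = -79205919299/28087992846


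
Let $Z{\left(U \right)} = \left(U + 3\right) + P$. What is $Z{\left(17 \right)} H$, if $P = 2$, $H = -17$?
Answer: $-374$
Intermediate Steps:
$Z{\left(U \right)} = 5 + U$ ($Z{\left(U \right)} = \left(U + 3\right) + 2 = \left(3 + U\right) + 2 = 5 + U$)
$Z{\left(17 \right)} H = \left(5 + 17\right) \left(-17\right) = 22 \left(-17\right) = -374$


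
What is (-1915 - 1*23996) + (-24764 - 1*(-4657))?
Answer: -46018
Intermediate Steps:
(-1915 - 1*23996) + (-24764 - 1*(-4657)) = (-1915 - 23996) + (-24764 + 4657) = -25911 - 20107 = -46018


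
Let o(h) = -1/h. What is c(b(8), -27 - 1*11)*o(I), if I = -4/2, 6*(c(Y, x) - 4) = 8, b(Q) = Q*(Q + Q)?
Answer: 8/3 ≈ 2.6667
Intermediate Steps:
b(Q) = 2*Q² (b(Q) = Q*(2*Q) = 2*Q²)
c(Y, x) = 16/3 (c(Y, x) = 4 + (⅙)*8 = 4 + 4/3 = 16/3)
I = -2 (I = -4*½ = -2)
c(b(8), -27 - 1*11)*o(I) = 16*(-1/(-2))/3 = 16*(-1*(-½))/3 = (16/3)*(½) = 8/3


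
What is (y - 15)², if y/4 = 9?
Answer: 441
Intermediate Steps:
y = 36 (y = 4*9 = 36)
(y - 15)² = (36 - 15)² = 21² = 441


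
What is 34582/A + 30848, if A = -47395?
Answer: 1462006378/47395 ≈ 30847.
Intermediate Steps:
34582/A + 30848 = 34582/(-47395) + 30848 = 34582*(-1/47395) + 30848 = -34582/47395 + 30848 = 1462006378/47395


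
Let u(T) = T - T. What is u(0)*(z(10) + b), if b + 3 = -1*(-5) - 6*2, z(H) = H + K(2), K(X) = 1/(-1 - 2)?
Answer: 0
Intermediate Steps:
u(T) = 0
K(X) = -⅓ (K(X) = 1/(-3) = -⅓)
z(H) = -⅓ + H (z(H) = H - ⅓ = -⅓ + H)
b = -10 (b = -3 + (-1*(-5) - 6*2) = -3 + (5 - 12) = -3 - 7 = -10)
u(0)*(z(10) + b) = 0*((-⅓ + 10) - 10) = 0*(29/3 - 10) = 0*(-⅓) = 0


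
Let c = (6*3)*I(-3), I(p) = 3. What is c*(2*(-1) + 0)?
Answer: -108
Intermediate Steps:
c = 54 (c = (6*3)*3 = 18*3 = 54)
c*(2*(-1) + 0) = 54*(2*(-1) + 0) = 54*(-2 + 0) = 54*(-2) = -108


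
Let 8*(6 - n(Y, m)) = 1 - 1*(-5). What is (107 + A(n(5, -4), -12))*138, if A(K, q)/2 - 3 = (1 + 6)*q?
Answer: -7590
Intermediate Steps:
n(Y, m) = 21/4 (n(Y, m) = 6 - (1 - 1*(-5))/8 = 6 - (1 + 5)/8 = 6 - ⅛*6 = 6 - ¾ = 21/4)
A(K, q) = 6 + 14*q (A(K, q) = 6 + 2*((1 + 6)*q) = 6 + 2*(7*q) = 6 + 14*q)
(107 + A(n(5, -4), -12))*138 = (107 + (6 + 14*(-12)))*138 = (107 + (6 - 168))*138 = (107 - 162)*138 = -55*138 = -7590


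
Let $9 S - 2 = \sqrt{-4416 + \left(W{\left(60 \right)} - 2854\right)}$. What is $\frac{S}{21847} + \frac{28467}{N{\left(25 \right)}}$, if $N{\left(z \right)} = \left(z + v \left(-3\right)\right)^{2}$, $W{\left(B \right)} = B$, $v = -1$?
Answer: $\frac{799609787}{22021776} + \frac{i \sqrt{7210}}{196623} \approx 36.31 + 0.00043185 i$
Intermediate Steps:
$N{\left(z \right)} = \left(3 + z\right)^{2}$ ($N{\left(z \right)} = \left(z - -3\right)^{2} = \left(z + 3\right)^{2} = \left(3 + z\right)^{2}$)
$S = \frac{2}{9} + \frac{i \sqrt{7210}}{9}$ ($S = \frac{2}{9} + \frac{\sqrt{-4416 + \left(60 - 2854\right)}}{9} = \frac{2}{9} + \frac{\sqrt{-4416 - 2794}}{9} = \frac{2}{9} + \frac{\sqrt{-7210}}{9} = \frac{2}{9} + \frac{i \sqrt{7210}}{9} \approx 0.22222 + 9.4346 i$)
$\frac{S}{21847} + \frac{28467}{N{\left(25 \right)}} = \frac{\frac{2}{9} + \frac{i \sqrt{7210}}{9}}{21847} + \frac{28467}{\left(3 + 25\right)^{2}} = \left(\frac{2}{9} + \frac{i \sqrt{7210}}{9}\right) \frac{1}{21847} + \frac{28467}{28^{2}} = \left(\frac{2}{196623} + \frac{i \sqrt{7210}}{196623}\right) + \frac{28467}{784} = \frac{799609787}{22021776} + \frac{i \sqrt{7210}}{196623}$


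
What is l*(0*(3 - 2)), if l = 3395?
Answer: 0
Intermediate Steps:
l*(0*(3 - 2)) = 3395*(0*(3 - 2)) = 3395*(0*1) = 3395*0 = 0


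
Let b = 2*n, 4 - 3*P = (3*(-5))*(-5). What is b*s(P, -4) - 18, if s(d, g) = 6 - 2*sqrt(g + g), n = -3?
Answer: -54 + 24*I*sqrt(2) ≈ -54.0 + 33.941*I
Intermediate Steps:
P = -71/3 (P = 4/3 - 3*(-5)*(-5)/3 = 4/3 - (-5)*(-5) = 4/3 - 1/3*75 = 4/3 - 25 = -71/3 ≈ -23.667)
s(d, g) = 6 - 2*sqrt(2)*sqrt(g)
b = -6 (b = 2*(-3) = -6)
b*s(P, -4) - 18 = -6*(6 - 2*sqrt(2)*sqrt(-4)) - 18 = -6*(6 - 2*sqrt(2)*2*I) - 18 = -6*(6 - 4*I*sqrt(2)) - 18 = (-36 + 24*I*sqrt(2)) - 18 = -54 + 24*I*sqrt(2)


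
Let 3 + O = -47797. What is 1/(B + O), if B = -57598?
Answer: -1/105398 ≈ -9.4878e-6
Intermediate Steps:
O = -47800 (O = -3 - 47797 = -47800)
1/(B + O) = 1/(-57598 - 47800) = 1/(-105398) = -1/105398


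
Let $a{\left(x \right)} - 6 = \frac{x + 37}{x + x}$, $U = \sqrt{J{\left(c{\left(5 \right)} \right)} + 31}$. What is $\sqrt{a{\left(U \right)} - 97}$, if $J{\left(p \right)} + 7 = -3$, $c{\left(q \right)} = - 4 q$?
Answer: $\frac{\sqrt{-159642 + 1554 \sqrt{21}}}{42} \approx 9.2986 i$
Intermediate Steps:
$J{\left(p \right)} = -10$ ($J{\left(p \right)} = -7 - 3 = -10$)
$U = \sqrt{21}$ ($U = \sqrt{-10 + 31} = \sqrt{21} \approx 4.5826$)
$a{\left(x \right)} = 6 + \frac{37 + x}{2 x}$ ($a{\left(x \right)} = 6 + \frac{x + 37}{x + x} = 6 + \frac{37 + x}{2 x}$)
$\sqrt{a{\left(U \right)} - 97} = \sqrt{\frac{37 + 13 \sqrt{21}}{2 \sqrt{21}} - 97} = \sqrt{\frac{\frac{\sqrt{21}}{21} \left(37 + 13 \sqrt{21}\right)}{2} - 97} = \sqrt{\frac{\sqrt{21} \left(37 + 13 \sqrt{21}\right)}{42} - 97} = \sqrt{-97 + \frac{\sqrt{21} \left(37 + 13 \sqrt{21}\right)}{42}}$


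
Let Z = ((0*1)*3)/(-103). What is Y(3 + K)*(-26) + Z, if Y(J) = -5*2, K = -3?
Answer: 260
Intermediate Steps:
Y(J) = -10
Z = 0 (Z = (0*3)*(-1/103) = 0*(-1/103) = 0)
Y(3 + K)*(-26) + Z = -10*(-26) + 0 = 260 + 0 = 260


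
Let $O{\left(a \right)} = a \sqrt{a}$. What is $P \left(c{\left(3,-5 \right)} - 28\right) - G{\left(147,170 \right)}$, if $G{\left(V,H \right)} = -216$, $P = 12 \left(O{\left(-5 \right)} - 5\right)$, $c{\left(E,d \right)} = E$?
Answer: $1716 + 1500 i \sqrt{5} \approx 1716.0 + 3354.1 i$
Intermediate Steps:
$O{\left(a \right)} = a^{\frac{3}{2}}$
$P = -60 - 60 i \sqrt{5}$ ($P = 12 \left(\left(-5\right)^{\frac{3}{2}} - 5\right) = 12 \left(- 5 i \sqrt{5} - 5\right) = 12 \left(-5 - 5 i \sqrt{5}\right) = -60 - 60 i \sqrt{5} \approx -60.0 - 134.16 i$)
$P \left(c{\left(3,-5 \right)} - 28\right) - G{\left(147,170 \right)} = \left(-60 - 60 i \sqrt{5}\right) \left(3 - 28\right) - -216 = \left(-60 - 60 i \sqrt{5}\right) \left(3 - 28\right) + 216 = \left(-60 - 60 i \sqrt{5}\right) \left(-25\right) + 216 = \left(1500 + 1500 i \sqrt{5}\right) + 216 = 1716 + 1500 i \sqrt{5}$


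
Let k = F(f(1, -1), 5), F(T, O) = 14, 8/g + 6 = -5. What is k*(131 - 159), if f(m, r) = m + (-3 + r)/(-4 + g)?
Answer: -392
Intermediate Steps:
g = -8/11 (g = 8/(-6 - 5) = 8/(-11) = 8*(-1/11) = -8/11 ≈ -0.72727)
f(m, r) = 33/52 + m - 11*r/52 (f(m, r) = m + (-3 + r)/(-4 - 8/11) = m + (-3 + r)/(-52/11) = m + (-3 + r)*(-11/52) = m + (33/52 - 11*r/52) = 33/52 + m - 11*r/52)
k = 14
k*(131 - 159) = 14*(131 - 159) = 14*(-28) = -392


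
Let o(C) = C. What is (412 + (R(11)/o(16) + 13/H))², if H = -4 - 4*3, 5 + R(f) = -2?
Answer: 2699449/16 ≈ 1.6872e+5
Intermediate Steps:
R(f) = -7 (R(f) = -5 - 2 = -7)
H = -16 (H = -4 - 12 = -16)
(412 + (R(11)/o(16) + 13/H))² = (412 + (-7/16 + 13/(-16)))² = (412 + (-7*1/16 + 13*(-1/16)))² = (412 + (-7/16 - 13/16))² = (412 - 5/4)² = (1643/4)² = 2699449/16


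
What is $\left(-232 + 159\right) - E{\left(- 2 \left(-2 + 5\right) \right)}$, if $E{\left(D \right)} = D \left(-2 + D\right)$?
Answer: $-121$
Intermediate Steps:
$\left(-232 + 159\right) - E{\left(- 2 \left(-2 + 5\right) \right)} = \left(-232 + 159\right) - - 2 \left(-2 + 5\right) \left(-2 - 2 \left(-2 + 5\right)\right) = -73 - \left(-2\right) 3 \left(-2 - 6\right) = -73 - - 6 \left(-2 - 6\right) = -73 - \left(-6\right) \left(-8\right) = -73 - 48 = -121$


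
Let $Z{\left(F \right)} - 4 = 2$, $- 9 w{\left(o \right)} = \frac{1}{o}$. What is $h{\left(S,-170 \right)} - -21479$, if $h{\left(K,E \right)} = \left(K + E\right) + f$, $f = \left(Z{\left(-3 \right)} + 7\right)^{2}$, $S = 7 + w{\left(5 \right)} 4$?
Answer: $\frac{966821}{45} \approx 21485.0$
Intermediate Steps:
$w{\left(o \right)} = - \frac{1}{9 o}$
$Z{\left(F \right)} = 6$ ($Z{\left(F \right)} = 4 + 2 = 6$)
$S = \frac{311}{45}$ ($S = 7 + - \frac{1}{9 \cdot 5} \cdot 4 = 7 + \left(- \frac{1}{9}\right) \frac{1}{5} \cdot 4 = 7 - \frac{4}{45} = \frac{311}{45} \approx 6.9111$)
$f = 169$ ($f = \left(6 + 7\right)^{2} = 13^{2} = 169$)
$h{\left(K,E \right)} = 169 + E + K$ ($h{\left(K,E \right)} = \left(K + E\right) + 169 = \left(E + K\right) + 169 = 169 + E + K$)
$h{\left(S,-170 \right)} - -21479 = \left(169 - 170 + \frac{311}{45}\right) - -21479 = \frac{266}{45} + 21479 = \frac{966821}{45}$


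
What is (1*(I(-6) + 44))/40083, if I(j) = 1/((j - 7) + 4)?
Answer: 395/360747 ≈ 0.0010950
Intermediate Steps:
I(j) = 1/(-3 + j) (I(j) = 1/((-7 + j) + 4) = 1/(-3 + j))
(1*(I(-6) + 44))/40083 = (1*(1/(-3 - 6) + 44))/40083 = (1*(1/(-9) + 44))*(1/40083) = (1*(-⅑ + 44))*(1/40083) = (1*(395/9))*(1/40083) = (395/9)*(1/40083) = 395/360747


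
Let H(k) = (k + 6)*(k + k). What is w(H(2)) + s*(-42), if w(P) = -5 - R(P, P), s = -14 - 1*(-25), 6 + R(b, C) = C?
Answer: -493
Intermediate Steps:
R(b, C) = -6 + C
H(k) = 2*k*(6 + k) (H(k) = (6 + k)*(2*k) = 2*k*(6 + k))
s = 11 (s = -14 + 25 = 11)
w(P) = 1 - P (w(P) = -5 - (-6 + P) = -5 + (6 - P) = 1 - P)
w(H(2)) + s*(-42) = (1 - 2*2*(6 + 2)) + 11*(-42) = (1 - 2*2*8) - 462 = (1 - 1*32) - 462 = (1 - 32) - 462 = -31 - 462 = -493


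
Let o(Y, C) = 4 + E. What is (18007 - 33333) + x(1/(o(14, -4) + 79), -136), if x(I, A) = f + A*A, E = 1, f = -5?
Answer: 3165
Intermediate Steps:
o(Y, C) = 5 (o(Y, C) = 4 + 1 = 5)
x(I, A) = -5 + A² (x(I, A) = -5 + A*A = -5 + A²)
(18007 - 33333) + x(1/(o(14, -4) + 79), -136) = (18007 - 33333) + (-5 + (-136)²) = -15326 + (-5 + 18496) = -15326 + 18491 = 3165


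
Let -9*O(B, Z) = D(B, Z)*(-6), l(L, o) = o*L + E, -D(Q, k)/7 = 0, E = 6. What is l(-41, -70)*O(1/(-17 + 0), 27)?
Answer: 0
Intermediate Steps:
D(Q, k) = 0 (D(Q, k) = -7*0 = 0)
l(L, o) = 6 + L*o (l(L, o) = o*L + 6 = L*o + 6 = 6 + L*o)
O(B, Z) = 0 (O(B, Z) = -0*(-6) = -⅑*0 = 0)
l(-41, -70)*O(1/(-17 + 0), 27) = (6 - 41*(-70))*0 = (6 + 2870)*0 = 2876*0 = 0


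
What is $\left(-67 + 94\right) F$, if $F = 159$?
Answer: $4293$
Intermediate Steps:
$\left(-67 + 94\right) F = \left(-67 + 94\right) 159 = 27 \cdot 159 = 4293$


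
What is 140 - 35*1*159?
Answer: -5425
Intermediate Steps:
140 - 35*1*159 = 140 - 35*159 = 140 - 5565 = -5425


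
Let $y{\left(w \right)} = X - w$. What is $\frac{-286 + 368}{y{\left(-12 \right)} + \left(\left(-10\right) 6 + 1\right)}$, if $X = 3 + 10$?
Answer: $- \frac{41}{17} \approx -2.4118$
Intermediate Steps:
$X = 13$
$y{\left(w \right)} = 13 - w$
$\frac{-286 + 368}{y{\left(-12 \right)} + \left(\left(-10\right) 6 + 1\right)} = \frac{-286 + 368}{\left(13 - -12\right) + \left(\left(-10\right) 6 + 1\right)} = \frac{82}{\left(13 + 12\right) + \left(-60 + 1\right)} = \frac{82}{25 - 59} = \frac{82}{-34} = 82 \left(- \frac{1}{34}\right) = - \frac{41}{17}$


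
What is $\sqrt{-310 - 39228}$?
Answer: $i \sqrt{39538} \approx 198.84 i$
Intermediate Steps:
$\sqrt{-310 - 39228} = \sqrt{-39538} = i \sqrt{39538}$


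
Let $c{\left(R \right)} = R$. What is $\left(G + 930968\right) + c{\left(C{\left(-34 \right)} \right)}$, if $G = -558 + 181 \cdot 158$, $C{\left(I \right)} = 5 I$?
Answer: $958838$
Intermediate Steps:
$G = 28040$ ($G = -558 + 28598 = 28040$)
$\left(G + 930968\right) + c{\left(C{\left(-34 \right)} \right)} = \left(28040 + 930968\right) + 5 \left(-34\right) = 959008 - 170 = 958838$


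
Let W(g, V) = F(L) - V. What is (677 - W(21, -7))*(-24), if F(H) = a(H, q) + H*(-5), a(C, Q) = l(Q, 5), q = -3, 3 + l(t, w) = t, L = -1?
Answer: -16104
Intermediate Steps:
l(t, w) = -3 + t
a(C, Q) = -3 + Q
F(H) = -6 - 5*H (F(H) = (-3 - 3) + H*(-5) = -6 - 5*H)
W(g, V) = -1 - V (W(g, V) = (-6 - 5*(-1)) - V = (-6 + 5) - V = -1 - V)
(677 - W(21, -7))*(-24) = (677 - (-1 - 1*(-7)))*(-24) = (677 - (-1 + 7))*(-24) = (677 - 1*6)*(-24) = (677 - 6)*(-24) = 671*(-24) = -16104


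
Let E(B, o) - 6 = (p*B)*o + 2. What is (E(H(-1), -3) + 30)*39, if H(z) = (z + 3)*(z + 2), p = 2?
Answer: 1014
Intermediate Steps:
H(z) = (2 + z)*(3 + z) (H(z) = (3 + z)*(2 + z) = (2 + z)*(3 + z))
E(B, o) = 8 + 2*B*o (E(B, o) = 6 + ((2*B)*o + 2) = 6 + (2*B*o + 2) = 6 + (2 + 2*B*o) = 8 + 2*B*o)
(E(H(-1), -3) + 30)*39 = ((8 + 2*(6 + (-1)**2 + 5*(-1))*(-3)) + 30)*39 = ((8 + 2*(6 + 1 - 5)*(-3)) + 30)*39 = ((8 + 2*2*(-3)) + 30)*39 = ((8 - 12) + 30)*39 = (-4 + 30)*39 = 26*39 = 1014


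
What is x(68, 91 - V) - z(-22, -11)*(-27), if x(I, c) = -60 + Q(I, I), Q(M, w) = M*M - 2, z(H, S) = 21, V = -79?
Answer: 5129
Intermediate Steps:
Q(M, w) = -2 + M**2 (Q(M, w) = M**2 - 2 = -2 + M**2)
x(I, c) = -62 + I**2 (x(I, c) = -60 + (-2 + I**2) = -62 + I**2)
x(68, 91 - V) - z(-22, -11)*(-27) = (-62 + 68**2) - 21*(-27) = (-62 + 4624) - 1*(-567) = 4562 + 567 = 5129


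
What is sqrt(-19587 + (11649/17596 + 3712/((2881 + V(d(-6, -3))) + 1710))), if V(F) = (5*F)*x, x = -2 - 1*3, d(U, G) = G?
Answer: I*sqrt(8251501765794548741)/20525734 ≈ 139.95*I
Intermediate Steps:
x = -5 (x = -2 - 3 = -5)
V(F) = -25*F (V(F) = (5*F)*(-5) = -25*F)
sqrt(-19587 + (11649/17596 + 3712/((2881 + V(d(-6, -3))) + 1710))) = sqrt(-19587 + (11649/17596 + 3712/((2881 - 25*(-3)) + 1710))) = sqrt(-19587 + (11649*(1/17596) + 3712/((2881 + 75) + 1710))) = sqrt(-19587 + (11649/17596 + 3712/(2956 + 1710))) = sqrt(-19587 + (11649/17596 + 3712/4666)) = sqrt(-19587 + (11649/17596 + 3712*(1/4666))) = sqrt(-19587 + (11649/17596 + 1856/2333)) = sqrt(-19587 + 59835293/41051468) = sqrt(-804015268423/41051468) = I*sqrt(8251501765794548741)/20525734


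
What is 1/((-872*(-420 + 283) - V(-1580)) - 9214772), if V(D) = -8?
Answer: -1/9095300 ≈ -1.0995e-7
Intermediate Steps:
1/((-872*(-420 + 283) - V(-1580)) - 9214772) = 1/((-872*(-420 + 283) - 1*(-8)) - 9214772) = 1/((-872*(-137) + 8) - 9214772) = 1/((119464 + 8) - 9214772) = 1/(119472 - 9214772) = 1/(-9095300) = -1/9095300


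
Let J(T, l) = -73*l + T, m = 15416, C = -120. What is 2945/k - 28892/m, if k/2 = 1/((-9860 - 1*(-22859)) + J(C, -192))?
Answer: 76314760601/1927 ≈ 3.9603e+7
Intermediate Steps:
J(T, l) = T - 73*l
k = 2/26895 (k = 2/((-9860 - 1*(-22859)) + (-120 - 73*(-192))) = 2/((-9860 + 22859) + (-120 + 14016)) = 2/(12999 + 13896) = 2/26895 ≈ 7.4363e-5)
2945/k - 28892/m = 2945/(2/26895) - 28892/15416 = 2945*(26895/2) - 28892*1/15416 = 79205775/2 - 7223/3854 = 76314760601/1927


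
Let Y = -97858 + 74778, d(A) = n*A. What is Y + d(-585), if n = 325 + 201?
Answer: -330790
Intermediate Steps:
n = 526
d(A) = 526*A
Y = -23080
Y + d(-585) = -23080 + 526*(-585) = -23080 - 307710 = -330790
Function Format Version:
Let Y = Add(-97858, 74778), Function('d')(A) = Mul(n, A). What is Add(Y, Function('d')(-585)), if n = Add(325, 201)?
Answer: -330790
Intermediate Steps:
n = 526
Function('d')(A) = Mul(526, A)
Y = -23080
Add(Y, Function('d')(-585)) = Add(-23080, Mul(526, -585)) = Add(-23080, -307710) = -330790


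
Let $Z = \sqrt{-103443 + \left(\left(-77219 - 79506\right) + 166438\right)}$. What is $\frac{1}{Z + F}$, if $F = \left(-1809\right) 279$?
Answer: $- \frac{504711}{254733287251} - \frac{i \sqrt{93730}}{254733287251} \approx -1.9813 \cdot 10^{-6} - 1.2019 \cdot 10^{-9} i$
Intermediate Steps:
$F = -504711$
$Z = i \sqrt{93730}$ ($Z = \sqrt{-103443 + \left(-156725 + 166438\right)} = \sqrt{-103443 + 9713} = \sqrt{-93730} = i \sqrt{93730} \approx 306.15 i$)
$\frac{1}{Z + F} = \frac{1}{i \sqrt{93730} - 504711} = \frac{1}{-504711 + i \sqrt{93730}}$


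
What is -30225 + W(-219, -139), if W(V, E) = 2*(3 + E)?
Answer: -30497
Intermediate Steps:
W(V, E) = 6 + 2*E
-30225 + W(-219, -139) = -30225 + (6 + 2*(-139)) = -30225 + (6 - 278) = -30225 - 272 = -30497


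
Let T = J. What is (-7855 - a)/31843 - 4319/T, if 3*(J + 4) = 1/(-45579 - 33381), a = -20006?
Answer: 32589600066631/30171911203 ≈ 1080.1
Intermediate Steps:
J = -947521/236880 (J = -4 + 1/(3*(-45579 - 33381)) = -4 + (⅓)/(-78960) = -4 + (⅓)*(-1/78960) = -4 - 1/236880 = -947521/236880 ≈ -4.0000)
T = -947521/236880 ≈ -4.0000
(-7855 - a)/31843 - 4319/T = (-7855 - 1*(-20006))/31843 - 4319/(-947521/236880) = (-7855 + 20006)*(1/31843) - 4319*(-236880/947521) = 12151*(1/31843) + 1023084720/947521 = 12151/31843 + 1023084720/947521 = 32589600066631/30171911203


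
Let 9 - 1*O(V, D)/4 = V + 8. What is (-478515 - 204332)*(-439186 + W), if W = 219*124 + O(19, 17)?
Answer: 281402614394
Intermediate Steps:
O(V, D) = 4 - 4*V (O(V, D) = 36 - 4*(V + 8) = 36 - 4*(8 + V) = 36 + (-32 - 4*V) = 4 - 4*V)
W = 27084 (W = 219*124 + (4 - 4*19) = 27156 + (4 - 76) = 27156 - 72 = 27084)
(-478515 - 204332)*(-439186 + W) = (-478515 - 204332)*(-439186 + 27084) = -682847*(-412102) = 281402614394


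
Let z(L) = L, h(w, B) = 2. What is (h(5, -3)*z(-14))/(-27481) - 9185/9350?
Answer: -4584567/4671770 ≈ -0.98133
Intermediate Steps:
(h(5, -3)*z(-14))/(-27481) - 9185/9350 = (2*(-14))/(-27481) - 9185/9350 = -28*(-1/27481) - 9185*1/9350 = 28/27481 - 167/170 = -4584567/4671770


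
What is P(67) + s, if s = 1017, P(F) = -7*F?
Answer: 548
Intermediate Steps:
P(67) + s = -7*67 + 1017 = -469 + 1017 = 548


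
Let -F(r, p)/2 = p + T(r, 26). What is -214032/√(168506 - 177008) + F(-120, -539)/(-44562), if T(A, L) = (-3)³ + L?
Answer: -180/7427 + 2744*I*√8502/109 ≈ -0.024236 + 2321.2*I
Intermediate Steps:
T(A, L) = -27 + L
F(r, p) = 2 - 2*p (F(r, p) = -2*(p + (-27 + 26)) = -2*(p - 1) = -2*(-1 + p) = 2 - 2*p)
-214032/√(168506 - 177008) + F(-120, -539)/(-44562) = -214032/√(168506 - 177008) + (2 - 2*(-539))/(-44562) = -214032*(-I*√8502/8502) + (2 + 1078)*(-1/44562) = -214032*(-I*√8502/8502) + 1080*(-1/44562) = -(-2744)*I*√8502/109 - 180/7427 = 2744*I*√8502/109 - 180/7427 = -180/7427 + 2744*I*√8502/109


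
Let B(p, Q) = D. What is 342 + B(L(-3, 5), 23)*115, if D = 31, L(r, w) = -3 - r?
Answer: 3907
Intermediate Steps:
B(p, Q) = 31
342 + B(L(-3, 5), 23)*115 = 342 + 31*115 = 342 + 3565 = 3907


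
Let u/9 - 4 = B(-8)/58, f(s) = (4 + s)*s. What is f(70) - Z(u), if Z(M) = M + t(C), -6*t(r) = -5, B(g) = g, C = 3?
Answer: 895127/174 ≈ 5144.4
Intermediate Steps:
f(s) = s*(4 + s)
u = 1008/29 (u = 36 + 9*(-8/58) = 36 + 9*(-8*1/58) = 36 + 9*(-4/29) = 36 - 36/29 = 1008/29 ≈ 34.759)
t(r) = ⅚ (t(r) = -⅙*(-5) = ⅚)
Z(M) = ⅚ + M (Z(M) = M + ⅚ = ⅚ + M)
f(70) - Z(u) = 70*(4 + 70) - (⅚ + 1008/29) = 70*74 - 1*6193/174 = 5180 - 6193/174 = 895127/174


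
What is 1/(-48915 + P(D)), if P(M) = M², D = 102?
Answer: -1/38511 ≈ -2.5967e-5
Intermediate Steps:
1/(-48915 + P(D)) = 1/(-48915 + 102²) = 1/(-48915 + 10404) = 1/(-38511) = -1/38511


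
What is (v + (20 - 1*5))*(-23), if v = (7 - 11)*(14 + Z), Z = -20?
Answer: -897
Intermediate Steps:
v = 24 (v = (7 - 11)*(14 - 20) = -4*(-6) = 24)
(v + (20 - 1*5))*(-23) = (24 + (20 - 1*5))*(-23) = (24 + (20 - 5))*(-23) = (24 + 15)*(-23) = 39*(-23) = -897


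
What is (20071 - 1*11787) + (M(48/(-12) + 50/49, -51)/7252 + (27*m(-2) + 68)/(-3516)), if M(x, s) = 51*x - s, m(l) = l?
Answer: 2587509197197/312350892 ≈ 8284.0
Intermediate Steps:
M(x, s) = -s + 51*x
(20071 - 1*11787) + (M(48/(-12) + 50/49, -51)/7252 + (27*m(-2) + 68)/(-3516)) = (20071 - 1*11787) + ((-1*(-51) + 51*(48/(-12) + 50/49))/7252 + (27*(-2) + 68)/(-3516)) = (20071 - 11787) + ((51 + 51*(48*(-1/12) + 50*(1/49)))*(1/7252) + (-54 + 68)*(-1/3516)) = 8284 + ((51 + 51*(-4 + 50/49))*(1/7252) + 14*(-1/3516)) = 8284 + ((51 + 51*(-146/49))*(1/7252) - 7/1758) = 8284 + ((51 - 7446/49)*(1/7252) - 7/1758) = 8284 + (-4947/49*1/7252 - 7/1758) = 8284 + (-4947/355348 - 7/1758) = 8284 - 5592131/312350892 = 2587509197197/312350892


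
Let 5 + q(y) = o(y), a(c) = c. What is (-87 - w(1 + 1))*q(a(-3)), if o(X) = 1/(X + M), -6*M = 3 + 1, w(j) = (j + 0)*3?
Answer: 5394/11 ≈ 490.36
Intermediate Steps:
w(j) = 3*j (w(j) = j*3 = 3*j)
M = -⅔ (M = -(3 + 1)/6 = -⅙*4 = -⅔ ≈ -0.66667)
o(X) = 1/(-⅔ + X) (o(X) = 1/(X - ⅔) = 1/(-⅔ + X))
q(y) = -5 + 3/(-2 + 3*y)
(-87 - w(1 + 1))*q(a(-3)) = (-87 - 3*(1 + 1))*((13 - 15*(-3))/(-2 + 3*(-3))) = (-87 - 3*2)*((13 + 45)/(-2 - 9)) = (-87 - 1*6)*(58/(-11)) = (-87 - 6)*(-1/11*58) = -93*(-58/11) = 5394/11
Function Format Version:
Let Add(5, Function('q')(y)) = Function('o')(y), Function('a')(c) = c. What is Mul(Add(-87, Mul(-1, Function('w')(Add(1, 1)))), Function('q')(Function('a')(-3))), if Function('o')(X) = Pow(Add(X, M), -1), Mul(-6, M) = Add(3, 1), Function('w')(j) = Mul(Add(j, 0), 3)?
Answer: Rational(5394, 11) ≈ 490.36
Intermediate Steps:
Function('w')(j) = Mul(3, j) (Function('w')(j) = Mul(j, 3) = Mul(3, j))
M = Rational(-2, 3) (M = Mul(Rational(-1, 6), Add(3, 1)) = Mul(Rational(-1, 6), 4) = Rational(-2, 3) ≈ -0.66667)
Function('o')(X) = Pow(Add(Rational(-2, 3), X), -1) (Function('o')(X) = Pow(Add(X, Rational(-2, 3)), -1) = Pow(Add(Rational(-2, 3), X), -1))
Function('q')(y) = Add(-5, Mul(3, Pow(Add(-2, Mul(3, y)), -1)))
Mul(Add(-87, Mul(-1, Function('w')(Add(1, 1)))), Function('q')(Function('a')(-3))) = Mul(Add(-87, Mul(-1, Mul(3, Add(1, 1)))), Mul(Pow(Add(-2, Mul(3, -3)), -1), Add(13, Mul(-15, -3)))) = Mul(Add(-87, Mul(-1, Mul(3, 2))), Mul(Pow(Add(-2, -9), -1), Add(13, 45))) = Mul(Add(-87, Mul(-1, 6)), Mul(Pow(-11, -1), 58)) = Mul(Add(-87, -6), Mul(Rational(-1, 11), 58)) = Mul(-93, Rational(-58, 11)) = Rational(5394, 11)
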